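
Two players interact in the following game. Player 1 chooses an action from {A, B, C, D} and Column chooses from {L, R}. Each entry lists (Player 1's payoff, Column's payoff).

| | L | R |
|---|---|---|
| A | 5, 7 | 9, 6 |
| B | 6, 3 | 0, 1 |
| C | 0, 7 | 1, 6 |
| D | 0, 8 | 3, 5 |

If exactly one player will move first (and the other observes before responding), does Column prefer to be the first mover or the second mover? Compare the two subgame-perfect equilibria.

first

If Player 1 leads: Column's best replies are A→L, B→L, C→L, D→L; Player 1's induced payoffs 5, 6, 0, 0; outcome (B, L), payoffs (6, 3).
If Column leads: Player 1's best replies are L→B, R→A; Column's induced payoffs 3, 6; outcome (A, R), payoffs (9, 6).
Column gets 6 moving first and 3 moving second, so Column prefers to move first.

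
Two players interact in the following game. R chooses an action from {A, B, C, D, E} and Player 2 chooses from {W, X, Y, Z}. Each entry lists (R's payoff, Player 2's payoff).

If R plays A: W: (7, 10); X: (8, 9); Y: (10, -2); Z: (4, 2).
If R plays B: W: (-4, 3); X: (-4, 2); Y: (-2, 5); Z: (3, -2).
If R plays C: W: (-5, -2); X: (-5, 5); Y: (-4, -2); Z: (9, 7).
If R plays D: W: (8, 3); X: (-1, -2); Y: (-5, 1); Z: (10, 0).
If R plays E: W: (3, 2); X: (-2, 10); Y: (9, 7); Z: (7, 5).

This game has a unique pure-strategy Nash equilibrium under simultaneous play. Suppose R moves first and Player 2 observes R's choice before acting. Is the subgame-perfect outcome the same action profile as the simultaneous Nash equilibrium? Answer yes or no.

no

Backward induction with R moving first.
- A → Player 2 plays W (best of 10, 9, -2, 2); R gets 7.
- B → Player 2 plays Y (best of 3, 2, 5, -2); R gets -2.
- C → Player 2 plays Z (best of -2, 5, -2, 7); R gets 9.
- D → Player 2 plays W (best of 3, -2, 1, 0); R gets 8.
- E → Player 2 plays X (best of 2, 10, 7, 5); R gets -2.
Among 7, -2, 9, 8, -2, the best is 9 at C. Subgame-perfect outcome: (C, Z) with payoffs (9, 7).
For the simultaneous game, intersect best replies.
R's best replies: W→D; X→A; Y→A; Z→D.
Player 2's best replies: A→W; B→Y; C→Z; D→W; E→X.
Only (D, W) has each player best-responding; Nash payoffs (8, 3).
Sequential outcome (C, Z) differs from the Nash profile (D, W).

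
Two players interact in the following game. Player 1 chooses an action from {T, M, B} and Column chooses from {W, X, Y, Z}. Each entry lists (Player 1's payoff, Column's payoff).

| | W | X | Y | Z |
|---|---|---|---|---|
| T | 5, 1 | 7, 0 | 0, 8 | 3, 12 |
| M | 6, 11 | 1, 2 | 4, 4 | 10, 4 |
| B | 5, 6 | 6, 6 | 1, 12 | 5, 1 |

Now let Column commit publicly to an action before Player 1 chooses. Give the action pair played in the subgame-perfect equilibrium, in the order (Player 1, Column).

Solve by backward induction (Column leads).
- W → Player 1 plays M (best of 5, 6, 5); Column gets 11.
- X → Player 1 plays T (best of 7, 1, 6); Column gets 0.
- Y → Player 1 plays M (best of 0, 4, 1); Column gets 4.
- Z → Player 1 plays M (best of 3, 10, 5); Column gets 4.
Maximizing over 11, 0, 4, 4, Column chooses W. Subgame-perfect outcome: (M, W) with payoffs (6, 11).

(M, W)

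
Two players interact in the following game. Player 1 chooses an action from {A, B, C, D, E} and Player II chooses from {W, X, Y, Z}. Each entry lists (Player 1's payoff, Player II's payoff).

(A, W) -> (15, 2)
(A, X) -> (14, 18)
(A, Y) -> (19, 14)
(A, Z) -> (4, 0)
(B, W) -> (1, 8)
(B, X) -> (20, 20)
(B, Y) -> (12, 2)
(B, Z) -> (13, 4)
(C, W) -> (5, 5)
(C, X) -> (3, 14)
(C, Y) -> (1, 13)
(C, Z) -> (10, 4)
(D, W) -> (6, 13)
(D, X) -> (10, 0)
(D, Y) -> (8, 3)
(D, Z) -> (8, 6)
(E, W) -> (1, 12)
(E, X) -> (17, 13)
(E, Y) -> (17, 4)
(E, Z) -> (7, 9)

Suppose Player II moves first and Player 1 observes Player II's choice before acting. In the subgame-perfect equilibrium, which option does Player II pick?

Player 1 best-responds to each possible Player II move:
- W: BR = A, leader payoff 2.
- X: BR = B, leader payoff 20.
- Y: BR = A, leader payoff 14.
- Z: BR = B, leader payoff 4.
Player II's induced payoffs are 2, 20, 14, 4, so Player II commits to X. Subgame-perfect outcome: (B, X) with payoffs (20, 20).

X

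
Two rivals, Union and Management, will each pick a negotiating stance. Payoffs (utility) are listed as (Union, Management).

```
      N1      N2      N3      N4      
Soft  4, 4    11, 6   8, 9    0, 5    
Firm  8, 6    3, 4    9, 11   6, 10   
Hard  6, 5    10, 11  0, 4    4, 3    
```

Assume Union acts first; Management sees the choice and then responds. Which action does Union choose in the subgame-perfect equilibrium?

Work backward from Management's decision.
- Soft: Management compares 4, 6, 9, 5 and picks N3; Union would get 8.
- Firm: Management compares 6, 4, 11, 10 and picks N3; Union would get 9.
- Hard: Management compares 5, 11, 4, 3 and picks N2; Union would get 10.
Maximizing over 8, 9, 10, Union chooses Hard. Subgame-perfect outcome: (Hard, N2) with payoffs (10, 11).

Hard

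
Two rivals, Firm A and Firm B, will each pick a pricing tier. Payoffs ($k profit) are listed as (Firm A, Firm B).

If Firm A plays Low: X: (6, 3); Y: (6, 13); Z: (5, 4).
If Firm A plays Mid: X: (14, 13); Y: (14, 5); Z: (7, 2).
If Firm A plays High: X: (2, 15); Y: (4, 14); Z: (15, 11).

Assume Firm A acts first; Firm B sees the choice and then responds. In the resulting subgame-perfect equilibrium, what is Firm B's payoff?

Work backward from Firm B's decision.
- Low: BR = Y, leader payoff 6.
- Mid: BR = X, leader payoff 14.
- High: BR = X, leader payoff 2.
Firm A's induced payoffs are 6, 14, 2, so Firm A commits to Mid. Subgame-perfect outcome: (Mid, X) with payoffs (14, 13).

13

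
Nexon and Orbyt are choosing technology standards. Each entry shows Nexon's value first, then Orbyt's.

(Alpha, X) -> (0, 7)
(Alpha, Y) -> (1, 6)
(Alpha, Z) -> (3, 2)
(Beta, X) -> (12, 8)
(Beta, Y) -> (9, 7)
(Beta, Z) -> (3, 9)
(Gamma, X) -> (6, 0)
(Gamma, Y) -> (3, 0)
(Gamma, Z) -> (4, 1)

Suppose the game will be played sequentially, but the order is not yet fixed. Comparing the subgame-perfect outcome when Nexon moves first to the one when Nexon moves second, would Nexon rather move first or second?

If Nexon leads: Orbyt's best replies are Alpha→X, Beta→Z, Gamma→Z; Nexon's induced payoffs 0, 3, 4; outcome (Gamma, Z), payoffs (4, 1).
If Orbyt leads: Nexon's best replies are X→Beta, Y→Beta, Z→Gamma; Orbyt's induced payoffs 8, 7, 1; outcome (Beta, X), payoffs (12, 8).
Nexon gets 4 moving first and 12 moving second, so Nexon prefers to move second.

second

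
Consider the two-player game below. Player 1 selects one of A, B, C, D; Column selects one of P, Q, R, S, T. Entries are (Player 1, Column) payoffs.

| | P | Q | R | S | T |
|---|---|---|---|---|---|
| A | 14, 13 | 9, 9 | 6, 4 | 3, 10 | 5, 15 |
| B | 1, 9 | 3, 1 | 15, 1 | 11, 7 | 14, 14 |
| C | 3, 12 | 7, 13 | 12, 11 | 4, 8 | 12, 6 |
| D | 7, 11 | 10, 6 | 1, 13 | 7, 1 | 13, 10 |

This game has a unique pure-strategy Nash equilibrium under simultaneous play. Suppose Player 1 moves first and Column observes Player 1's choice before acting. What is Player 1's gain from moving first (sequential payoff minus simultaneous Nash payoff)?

Column best-responds to each possible Player 1 move:
- A → Column plays T (best of 13, 9, 4, 10, 15); Player 1 gets 5.
- B → Column plays T (best of 9, 1, 1, 7, 14); Player 1 gets 14.
- C → Column plays Q (best of 12, 13, 11, 8, 6); Player 1 gets 7.
- D → Column plays R (best of 11, 6, 13, 1, 10); Player 1 gets 1.
Player 1's induced payoffs are 5, 14, 7, 1, so Player 1 commits to B. Subgame-perfect outcome: (B, T) with payoffs (14, 14).
Now find the simultaneous Nash equilibrium.
Player 1's best replies: P→A; Q→D; R→B; S→B; T→B.
Column's best replies: A→T; B→T; C→Q; D→R.
The unique mutual best reply is (B, T), giving (14, 14).
Player 1's commitment gain: 14 − 14 = 0.

0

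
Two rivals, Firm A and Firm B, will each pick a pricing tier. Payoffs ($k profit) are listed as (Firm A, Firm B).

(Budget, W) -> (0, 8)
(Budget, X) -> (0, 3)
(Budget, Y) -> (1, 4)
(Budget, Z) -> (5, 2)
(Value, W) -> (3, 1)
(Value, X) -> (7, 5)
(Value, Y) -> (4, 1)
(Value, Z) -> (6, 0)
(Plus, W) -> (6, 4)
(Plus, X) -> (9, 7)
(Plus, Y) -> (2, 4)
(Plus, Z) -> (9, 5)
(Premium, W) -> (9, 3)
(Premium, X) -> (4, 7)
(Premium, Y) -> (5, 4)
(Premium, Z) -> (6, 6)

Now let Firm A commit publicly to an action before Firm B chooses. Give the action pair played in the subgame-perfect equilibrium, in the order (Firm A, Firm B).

(Plus, X)

Firm B best-responds to each possible Firm A move:
- Budget: Firm B compares 8, 3, 4, 2 and picks W; Firm A would get 0.
- Value: Firm B compares 1, 5, 1, 0 and picks X; Firm A would get 7.
- Plus: Firm B compares 4, 7, 4, 5 and picks X; Firm A would get 9.
- Premium: Firm B compares 3, 7, 4, 6 and picks X; Firm A would get 4.
Among 0, 7, 9, 4, the best is 9 at Plus. Subgame-perfect outcome: (Plus, X) with payoffs (9, 7).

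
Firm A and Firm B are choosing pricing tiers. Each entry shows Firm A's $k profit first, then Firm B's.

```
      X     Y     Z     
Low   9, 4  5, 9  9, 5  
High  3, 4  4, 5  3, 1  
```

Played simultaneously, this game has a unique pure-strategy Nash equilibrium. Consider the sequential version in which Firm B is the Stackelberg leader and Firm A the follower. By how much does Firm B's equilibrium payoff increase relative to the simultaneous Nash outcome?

Firm A best-responds to each possible Firm B move:
- X: Firm A compares 9, 3 and picks Low; Firm B would get 4.
- Y: Firm A compares 5, 4 and picks Low; Firm B would get 9.
- Z: Firm A compares 9, 3 and picks Low; Firm B would get 5.
Maximizing over 4, 9, 5, Firm B chooses Y. Subgame-perfect outcome: (Low, Y) with payoffs (5, 9).
Now find the simultaneous Nash equilibrium.
Firm A's best replies: X→Low; Y→Low; Z→Low.
Firm B's best replies: Low→Y; High→Y.
The unique mutual best reply is (Low, Y), giving (5, 9).
Firm B's commitment gain: 9 − 9 = 0.

0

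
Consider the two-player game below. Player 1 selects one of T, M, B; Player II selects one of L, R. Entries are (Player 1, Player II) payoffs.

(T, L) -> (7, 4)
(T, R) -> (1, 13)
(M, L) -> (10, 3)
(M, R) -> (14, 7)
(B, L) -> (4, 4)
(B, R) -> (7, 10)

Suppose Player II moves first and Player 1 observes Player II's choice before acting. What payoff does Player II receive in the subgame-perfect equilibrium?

7

Backward induction with Player II moving first.
- L: BR = M, leader payoff 3.
- R: BR = M, leader payoff 7.
Player II's induced payoffs are 3, 7, so Player II commits to R. Subgame-perfect outcome: (M, R) with payoffs (14, 7).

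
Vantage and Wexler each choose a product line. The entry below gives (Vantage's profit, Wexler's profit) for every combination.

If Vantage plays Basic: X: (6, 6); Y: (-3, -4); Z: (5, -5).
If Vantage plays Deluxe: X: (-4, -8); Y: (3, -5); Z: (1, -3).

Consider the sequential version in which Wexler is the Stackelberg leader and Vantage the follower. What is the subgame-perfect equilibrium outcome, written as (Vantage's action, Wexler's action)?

Work backward from Vantage's decision.
- X: BR = Basic, leader payoff 6.
- Y: BR = Deluxe, leader payoff -5.
- Z: BR = Basic, leader payoff -5.
Wexler's induced payoffs are 6, -5, -5, so Wexler commits to X. Subgame-perfect outcome: (Basic, X) with payoffs (6, 6).

(Basic, X)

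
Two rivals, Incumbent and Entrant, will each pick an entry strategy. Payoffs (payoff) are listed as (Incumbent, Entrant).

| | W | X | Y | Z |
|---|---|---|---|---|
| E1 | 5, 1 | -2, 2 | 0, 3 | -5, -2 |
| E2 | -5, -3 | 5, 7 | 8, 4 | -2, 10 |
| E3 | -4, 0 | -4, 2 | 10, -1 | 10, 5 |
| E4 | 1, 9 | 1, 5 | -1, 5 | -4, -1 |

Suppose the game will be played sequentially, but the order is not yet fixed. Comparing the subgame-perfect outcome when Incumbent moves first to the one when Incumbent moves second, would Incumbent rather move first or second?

If Incumbent leads: Entrant's best replies are E1→Y, E2→Z, E3→Z, E4→W; Incumbent's induced payoffs 0, -2, 10, 1; outcome (E3, Z), payoffs (10, 5).
If Entrant leads: Incumbent's best replies are W→E1, X→E2, Y→E3, Z→E3; Entrant's induced payoffs 1, 7, -1, 5; outcome (E2, X), payoffs (5, 7).
Incumbent gets 10 moving first and 5 moving second, so Incumbent prefers to move first.

first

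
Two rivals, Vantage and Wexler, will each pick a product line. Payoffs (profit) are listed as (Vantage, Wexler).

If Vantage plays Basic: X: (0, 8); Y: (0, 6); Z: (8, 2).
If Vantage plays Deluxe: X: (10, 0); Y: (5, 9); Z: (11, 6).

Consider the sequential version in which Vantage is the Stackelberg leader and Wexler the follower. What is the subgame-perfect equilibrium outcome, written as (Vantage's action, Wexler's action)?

Wexler best-responds to each possible Vantage move:
- Basic → Wexler plays X (best of 8, 6, 2); Vantage gets 0.
- Deluxe → Wexler plays Y (best of 0, 9, 6); Vantage gets 5.
Among 0, 5, the best is 5 at Deluxe. Subgame-perfect outcome: (Deluxe, Y) with payoffs (5, 9).

(Deluxe, Y)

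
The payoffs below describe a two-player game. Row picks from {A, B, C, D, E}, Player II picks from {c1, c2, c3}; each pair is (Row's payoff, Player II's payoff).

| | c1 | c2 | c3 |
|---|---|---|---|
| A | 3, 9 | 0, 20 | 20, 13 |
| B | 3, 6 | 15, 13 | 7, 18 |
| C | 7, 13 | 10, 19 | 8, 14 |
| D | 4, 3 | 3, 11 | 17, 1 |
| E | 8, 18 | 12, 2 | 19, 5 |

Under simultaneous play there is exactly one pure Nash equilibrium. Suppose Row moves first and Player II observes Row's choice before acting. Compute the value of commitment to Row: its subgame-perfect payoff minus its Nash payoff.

2

Player II best-responds to each possible Row move:
- A → Player II plays c2 (best of 9, 20, 13); Row gets 0.
- B → Player II plays c3 (best of 6, 13, 18); Row gets 7.
- C → Player II plays c2 (best of 13, 19, 14); Row gets 10.
- D → Player II plays c2 (best of 3, 11, 1); Row gets 3.
- E → Player II plays c1 (best of 18, 2, 5); Row gets 8.
Row's induced payoffs are 0, 7, 10, 3, 8, so Row commits to C. Subgame-perfect outcome: (C, c2) with payoffs (10, 19).
Under simultaneous play:
Row's best replies: c1→E; c2→B; c3→A.
Player II's best replies: A→c2; B→c3; C→c2; D→c2; E→c1.
Only (E, c1) has each player best-responding; Nash payoffs (8, 18).
Row's commitment gain: 10 − 8 = 2.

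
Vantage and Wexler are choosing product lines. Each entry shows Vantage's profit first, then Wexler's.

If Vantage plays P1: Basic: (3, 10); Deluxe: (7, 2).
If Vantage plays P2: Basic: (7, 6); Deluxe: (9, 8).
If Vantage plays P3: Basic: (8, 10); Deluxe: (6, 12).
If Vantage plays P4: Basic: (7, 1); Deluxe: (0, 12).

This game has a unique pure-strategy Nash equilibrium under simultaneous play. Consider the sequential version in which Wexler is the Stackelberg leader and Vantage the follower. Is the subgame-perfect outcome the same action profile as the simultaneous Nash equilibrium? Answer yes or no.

no

Vantage best-responds to each possible Wexler move:
- Basic: Vantage compares 3, 7, 8, 7 and picks P3; Wexler would get 10.
- Deluxe: Vantage compares 7, 9, 6, 0 and picks P2; Wexler would get 8.
Among 10, 8, the best is 10 at Basic. Subgame-perfect outcome: (P3, Basic) with payoffs (8, 10).
Now find the simultaneous Nash equilibrium.
Vantage's best replies: Basic→P3; Deluxe→P2.
Wexler's best replies: P1→Basic; P2→Deluxe; P3→Deluxe; P4→Deluxe.
Only (P2, Deluxe) has each player best-responding; Nash payoffs (9, 8).
Sequential outcome (P3, Basic) differs from the Nash profile (P2, Deluxe).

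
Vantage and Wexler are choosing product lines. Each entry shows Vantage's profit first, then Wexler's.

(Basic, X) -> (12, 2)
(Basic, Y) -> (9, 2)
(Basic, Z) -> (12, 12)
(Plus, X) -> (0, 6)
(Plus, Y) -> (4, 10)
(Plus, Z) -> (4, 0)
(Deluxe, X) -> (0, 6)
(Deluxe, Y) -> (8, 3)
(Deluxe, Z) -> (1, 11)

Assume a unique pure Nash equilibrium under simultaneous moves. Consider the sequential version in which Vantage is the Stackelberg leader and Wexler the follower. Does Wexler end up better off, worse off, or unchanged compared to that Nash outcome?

Wexler best-responds to each possible Vantage move:
- Basic → Wexler plays Z (best of 2, 2, 12); Vantage gets 12.
- Plus → Wexler plays Y (best of 6, 10, 0); Vantage gets 4.
- Deluxe → Wexler plays Z (best of 6, 3, 11); Vantage gets 1.
Vantage's induced payoffs are 12, 4, 1, so Vantage commits to Basic. Subgame-perfect outcome: (Basic, Z) with payoffs (12, 12).
Under simultaneous play:
Vantage's best replies: X→Basic; Y→Basic; Z→Basic.
Wexler's best replies: Basic→Z; Plus→Y; Deluxe→Z.
The unique mutual best reply is (Basic, Z), giving (12, 12).
Wexler earns 12 sequentially versus 12 at the Nash outcome: unchanged.

unchanged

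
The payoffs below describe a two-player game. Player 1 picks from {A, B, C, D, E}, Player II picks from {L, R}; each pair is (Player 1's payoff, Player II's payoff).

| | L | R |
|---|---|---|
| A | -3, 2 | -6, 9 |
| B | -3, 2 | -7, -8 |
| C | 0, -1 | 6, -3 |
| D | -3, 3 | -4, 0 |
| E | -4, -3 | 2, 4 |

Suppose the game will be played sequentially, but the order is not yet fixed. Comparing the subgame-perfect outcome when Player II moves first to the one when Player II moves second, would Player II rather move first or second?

second

If Player 1 leads: Player II's best replies are A→R, B→L, C→L, D→L, E→R; Player 1's induced payoffs -6, -3, 0, -3, 2; outcome (E, R), payoffs (2, 4).
If Player II leads: Player 1's best replies are L→C, R→C; Player II's induced payoffs -1, -3; outcome (C, L), payoffs (0, -1).
Player II gets -1 moving first and 4 moving second, so Player II prefers to move second.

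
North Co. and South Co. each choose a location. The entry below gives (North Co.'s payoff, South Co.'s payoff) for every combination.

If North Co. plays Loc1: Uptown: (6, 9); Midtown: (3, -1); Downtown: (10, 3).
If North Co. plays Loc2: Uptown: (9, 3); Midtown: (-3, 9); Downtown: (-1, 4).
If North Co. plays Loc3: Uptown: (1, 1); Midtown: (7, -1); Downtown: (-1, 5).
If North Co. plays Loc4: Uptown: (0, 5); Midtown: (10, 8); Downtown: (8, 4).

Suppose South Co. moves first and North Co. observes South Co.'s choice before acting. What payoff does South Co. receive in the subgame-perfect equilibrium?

Work backward from North Co.'s decision.
- Uptown: BR = Loc2, leader payoff 3.
- Midtown: BR = Loc4, leader payoff 8.
- Downtown: BR = Loc1, leader payoff 3.
Among 3, 8, 3, the best is 8 at Midtown. Subgame-perfect outcome: (Loc4, Midtown) with payoffs (10, 8).

8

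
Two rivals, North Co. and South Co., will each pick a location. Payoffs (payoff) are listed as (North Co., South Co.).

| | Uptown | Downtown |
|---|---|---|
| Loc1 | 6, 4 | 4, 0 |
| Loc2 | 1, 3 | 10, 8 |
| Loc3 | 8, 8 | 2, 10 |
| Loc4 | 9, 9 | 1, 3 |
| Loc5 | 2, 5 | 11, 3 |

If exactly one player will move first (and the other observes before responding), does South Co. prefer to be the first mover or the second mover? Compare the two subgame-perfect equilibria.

first

If North Co. leads: South Co.'s best replies are Loc1→Uptown, Loc2→Downtown, Loc3→Downtown, Loc4→Uptown, Loc5→Uptown; North Co.'s induced payoffs 6, 10, 2, 9, 2; outcome (Loc2, Downtown), payoffs (10, 8).
If South Co. leads: North Co.'s best replies are Uptown→Loc4, Downtown→Loc5; South Co.'s induced payoffs 9, 3; outcome (Loc4, Uptown), payoffs (9, 9).
South Co. gets 9 moving first and 8 moving second, so South Co. prefers to move first.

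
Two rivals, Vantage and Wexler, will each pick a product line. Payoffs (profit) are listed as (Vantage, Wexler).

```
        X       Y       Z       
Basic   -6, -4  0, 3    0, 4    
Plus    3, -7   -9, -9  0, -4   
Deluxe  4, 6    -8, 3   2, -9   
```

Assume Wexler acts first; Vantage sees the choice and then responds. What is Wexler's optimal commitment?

Solve by backward induction (Wexler leads).
- X: Vantage compares -6, 3, 4 and picks Deluxe; Wexler would get 6.
- Y: Vantage compares 0, -9, -8 and picks Basic; Wexler would get 3.
- Z: Vantage compares 0, 0, 2 and picks Deluxe; Wexler would get -9.
Among 6, 3, -9, the best is 6 at X. Subgame-perfect outcome: (Deluxe, X) with payoffs (4, 6).

X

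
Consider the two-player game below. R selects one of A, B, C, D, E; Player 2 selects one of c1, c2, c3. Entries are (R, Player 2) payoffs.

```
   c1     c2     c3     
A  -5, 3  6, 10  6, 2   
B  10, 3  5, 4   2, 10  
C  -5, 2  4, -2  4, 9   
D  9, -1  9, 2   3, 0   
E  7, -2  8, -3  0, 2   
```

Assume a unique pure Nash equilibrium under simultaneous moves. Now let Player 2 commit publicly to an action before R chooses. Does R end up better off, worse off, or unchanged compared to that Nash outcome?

better off

Work backward from R's decision.
- c1 → R plays B (best of -5, 10, -5, 9, 7); Player 2 gets 3.
- c2 → R plays D (best of 6, 5, 4, 9, 8); Player 2 gets 2.
- c3 → R plays A (best of 6, 2, 4, 3, 0); Player 2 gets 2.
Among 3, 2, 2, the best is 3 at c1. Subgame-perfect outcome: (B, c1) with payoffs (10, 3).
Now find the simultaneous Nash equilibrium.
R's best replies: c1→B; c2→D; c3→A.
Player 2's best replies: A→c2; B→c3; C→c3; D→c2; E→c3.
Only (D, c2) has each player best-responding; Nash payoffs (9, 2).
R earns 10 sequentially versus 9 at the Nash outcome: better off.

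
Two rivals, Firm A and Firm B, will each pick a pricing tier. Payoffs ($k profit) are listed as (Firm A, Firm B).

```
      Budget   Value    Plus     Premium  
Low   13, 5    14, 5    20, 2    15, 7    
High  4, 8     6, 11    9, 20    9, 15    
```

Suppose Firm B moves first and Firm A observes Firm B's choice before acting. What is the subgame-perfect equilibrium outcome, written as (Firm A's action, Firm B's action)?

(Low, Premium)

Firm A best-responds to each possible Firm B move:
- Budget: BR = Low, leader payoff 5.
- Value: BR = Low, leader payoff 5.
- Plus: BR = Low, leader payoff 2.
- Premium: BR = Low, leader payoff 7.
Among 5, 5, 2, 7, the best is 7 at Premium. Subgame-perfect outcome: (Low, Premium) with payoffs (15, 7).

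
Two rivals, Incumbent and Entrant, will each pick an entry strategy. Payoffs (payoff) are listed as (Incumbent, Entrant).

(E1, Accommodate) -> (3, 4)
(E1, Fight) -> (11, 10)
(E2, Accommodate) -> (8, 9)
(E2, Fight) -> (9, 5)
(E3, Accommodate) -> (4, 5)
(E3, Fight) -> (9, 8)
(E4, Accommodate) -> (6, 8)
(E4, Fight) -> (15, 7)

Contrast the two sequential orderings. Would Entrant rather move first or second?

second

If Incumbent leads: Entrant's best replies are E1→Fight, E2→Accommodate, E3→Fight, E4→Accommodate; Incumbent's induced payoffs 11, 8, 9, 6; outcome (E1, Fight), payoffs (11, 10).
If Entrant leads: Incumbent's best replies are Accommodate→E2, Fight→E4; Entrant's induced payoffs 9, 7; outcome (E2, Accommodate), payoffs (8, 9).
Entrant gets 9 moving first and 10 moving second, so Entrant prefers to move second.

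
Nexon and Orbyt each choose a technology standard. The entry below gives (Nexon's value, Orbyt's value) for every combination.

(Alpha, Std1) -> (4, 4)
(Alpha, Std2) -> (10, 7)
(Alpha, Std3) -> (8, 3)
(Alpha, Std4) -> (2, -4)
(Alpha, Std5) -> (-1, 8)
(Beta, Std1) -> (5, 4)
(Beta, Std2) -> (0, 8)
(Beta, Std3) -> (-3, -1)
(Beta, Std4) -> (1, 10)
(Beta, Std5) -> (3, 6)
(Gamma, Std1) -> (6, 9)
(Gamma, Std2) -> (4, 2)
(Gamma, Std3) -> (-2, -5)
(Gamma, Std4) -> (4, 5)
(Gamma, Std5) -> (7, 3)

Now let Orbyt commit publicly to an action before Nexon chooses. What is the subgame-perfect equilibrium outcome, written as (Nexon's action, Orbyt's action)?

(Gamma, Std1)

Solve by backward induction (Orbyt leads).
- Std1: BR = Gamma, leader payoff 9.
- Std2: BR = Alpha, leader payoff 7.
- Std3: BR = Alpha, leader payoff 3.
- Std4: BR = Gamma, leader payoff 5.
- Std5: BR = Gamma, leader payoff 3.
Maximizing over 9, 7, 3, 5, 3, Orbyt chooses Std1. Subgame-perfect outcome: (Gamma, Std1) with payoffs (6, 9).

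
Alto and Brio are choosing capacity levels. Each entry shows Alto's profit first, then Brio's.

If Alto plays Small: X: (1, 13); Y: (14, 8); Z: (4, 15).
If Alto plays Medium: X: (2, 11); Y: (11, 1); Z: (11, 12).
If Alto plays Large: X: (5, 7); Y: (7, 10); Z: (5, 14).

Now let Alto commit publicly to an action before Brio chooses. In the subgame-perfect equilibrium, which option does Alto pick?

Backward induction with Alto moving first.
- Small: BR = Z, leader payoff 4.
- Medium: BR = Z, leader payoff 11.
- Large: BR = Z, leader payoff 5.
Among 4, 11, 5, the best is 11 at Medium. Subgame-perfect outcome: (Medium, Z) with payoffs (11, 12).

Medium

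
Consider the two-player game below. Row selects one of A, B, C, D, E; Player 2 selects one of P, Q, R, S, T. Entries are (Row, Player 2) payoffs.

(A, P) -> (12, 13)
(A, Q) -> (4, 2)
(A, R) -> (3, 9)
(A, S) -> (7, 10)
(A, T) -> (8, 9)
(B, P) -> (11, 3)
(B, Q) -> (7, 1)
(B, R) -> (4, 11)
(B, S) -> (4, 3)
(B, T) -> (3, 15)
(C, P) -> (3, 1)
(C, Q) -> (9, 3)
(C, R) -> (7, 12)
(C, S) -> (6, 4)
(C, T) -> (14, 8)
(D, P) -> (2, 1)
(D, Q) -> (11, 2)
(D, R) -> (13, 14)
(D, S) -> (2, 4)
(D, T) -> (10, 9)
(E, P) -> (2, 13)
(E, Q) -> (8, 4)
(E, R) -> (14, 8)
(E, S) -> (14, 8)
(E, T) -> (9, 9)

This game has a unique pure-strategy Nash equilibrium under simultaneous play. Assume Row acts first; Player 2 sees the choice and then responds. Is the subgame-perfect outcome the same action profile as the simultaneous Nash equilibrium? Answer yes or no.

Work backward from Player 2's decision.
- A → Player 2 plays P (best of 13, 2, 9, 10, 9); Row gets 12.
- B → Player 2 plays T (best of 3, 1, 11, 3, 15); Row gets 3.
- C → Player 2 plays R (best of 1, 3, 12, 4, 8); Row gets 7.
- D → Player 2 plays R (best of 1, 2, 14, 4, 9); Row gets 13.
- E → Player 2 plays P (best of 13, 4, 8, 8, 9); Row gets 2.
Among 12, 3, 7, 13, 2, the best is 13 at D. Subgame-perfect outcome: (D, R) with payoffs (13, 14).
Under simultaneous play:
Row's best replies: P→A; Q→D; R→E; S→E; T→C.
Player 2's best replies: A→P; B→T; C→R; D→R; E→P.
The unique mutual best reply is (A, P), giving (12, 13).
Sequential outcome (D, R) differs from the Nash profile (A, P).

no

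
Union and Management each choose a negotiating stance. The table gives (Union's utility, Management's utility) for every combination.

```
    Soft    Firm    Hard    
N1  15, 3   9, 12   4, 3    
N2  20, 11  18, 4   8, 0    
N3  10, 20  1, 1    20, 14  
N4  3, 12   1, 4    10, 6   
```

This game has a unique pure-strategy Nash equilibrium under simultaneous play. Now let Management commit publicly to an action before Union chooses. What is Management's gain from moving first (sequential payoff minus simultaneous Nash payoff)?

3

Work backward from Union's decision.
- Soft: Union compares 15, 20, 10, 3 and picks N2; Management would get 11.
- Firm: Union compares 9, 18, 1, 1 and picks N2; Management would get 4.
- Hard: Union compares 4, 8, 20, 10 and picks N3; Management would get 14.
Management's induced payoffs are 11, 4, 14, so Management commits to Hard. Subgame-perfect outcome: (N3, Hard) with payoffs (20, 14).
Now find the simultaneous Nash equilibrium.
Union's best replies: Soft→N2; Firm→N2; Hard→N3.
Management's best replies: N1→Firm; N2→Soft; N3→Soft; N4→Soft.
The unique mutual best reply is (N2, Soft), giving (20, 11).
Management's commitment gain: 14 − 11 = 3.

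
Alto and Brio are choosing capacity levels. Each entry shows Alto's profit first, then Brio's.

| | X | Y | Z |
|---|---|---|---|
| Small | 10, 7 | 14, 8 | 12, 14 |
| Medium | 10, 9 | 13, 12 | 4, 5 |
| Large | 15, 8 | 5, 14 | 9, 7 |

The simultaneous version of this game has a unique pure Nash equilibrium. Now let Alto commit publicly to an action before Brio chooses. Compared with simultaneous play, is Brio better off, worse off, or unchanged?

worse off

Work backward from Brio's decision.
- Small: Brio compares 7, 8, 14 and picks Z; Alto would get 12.
- Medium: Brio compares 9, 12, 5 and picks Y; Alto would get 13.
- Large: Brio compares 8, 14, 7 and picks Y; Alto would get 5.
Among 12, 13, 5, the best is 13 at Medium. Subgame-perfect outcome: (Medium, Y) with payoffs (13, 12).
For the simultaneous game, intersect best replies.
Alto's best replies: X→Large; Y→Small; Z→Small.
Brio's best replies: Small→Z; Medium→Y; Large→Y.
The unique mutual best reply is (Small, Z), giving (12, 14).
Brio earns 12 sequentially versus 14 at the Nash outcome: worse off.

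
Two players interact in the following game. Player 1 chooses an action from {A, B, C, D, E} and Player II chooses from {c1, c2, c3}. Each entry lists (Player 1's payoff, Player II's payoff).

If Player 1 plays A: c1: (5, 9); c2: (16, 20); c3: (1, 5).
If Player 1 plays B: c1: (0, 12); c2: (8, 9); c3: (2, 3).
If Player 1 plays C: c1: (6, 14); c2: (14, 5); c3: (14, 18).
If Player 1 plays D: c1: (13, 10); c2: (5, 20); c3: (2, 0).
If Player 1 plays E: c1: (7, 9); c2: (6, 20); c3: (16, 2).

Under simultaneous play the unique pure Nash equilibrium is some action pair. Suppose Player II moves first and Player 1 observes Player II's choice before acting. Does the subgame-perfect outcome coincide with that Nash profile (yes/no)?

Player 1 best-responds to each possible Player II move:
- c1: Player 1 compares 5, 0, 6, 13, 7 and picks D; Player II would get 10.
- c2: Player 1 compares 16, 8, 14, 5, 6 and picks A; Player II would get 20.
- c3: Player 1 compares 1, 2, 14, 2, 16 and picks E; Player II would get 2.
Player II's induced payoffs are 10, 20, 2, so Player II commits to c2. Subgame-perfect outcome: (A, c2) with payoffs (16, 20).
Now find the simultaneous Nash equilibrium.
Player 1's best replies: c1→D; c2→A; c3→E.
Player II's best replies: A→c2; B→c1; C→c3; D→c2; E→c2.
The unique mutual best reply is (A, c2), giving (16, 20).
Sequential outcome (A, c2) coincides with the Nash profile (A, c2).

yes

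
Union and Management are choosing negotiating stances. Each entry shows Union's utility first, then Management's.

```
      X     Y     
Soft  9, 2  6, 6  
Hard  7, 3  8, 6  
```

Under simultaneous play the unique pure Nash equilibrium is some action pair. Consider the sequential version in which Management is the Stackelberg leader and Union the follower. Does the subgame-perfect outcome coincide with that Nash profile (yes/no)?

yes

Work backward from Union's decision.
- X: BR = Soft, leader payoff 2.
- Y: BR = Hard, leader payoff 6.
Management's induced payoffs are 2, 6, so Management commits to Y. Subgame-perfect outcome: (Hard, Y) with payoffs (8, 6).
For the simultaneous game, intersect best replies.
Union's best replies: X→Soft; Y→Hard.
Management's best replies: Soft→Y; Hard→Y.
Only (Hard, Y) has each player best-responding; Nash payoffs (8, 6).
Sequential outcome (Hard, Y) coincides with the Nash profile (Hard, Y).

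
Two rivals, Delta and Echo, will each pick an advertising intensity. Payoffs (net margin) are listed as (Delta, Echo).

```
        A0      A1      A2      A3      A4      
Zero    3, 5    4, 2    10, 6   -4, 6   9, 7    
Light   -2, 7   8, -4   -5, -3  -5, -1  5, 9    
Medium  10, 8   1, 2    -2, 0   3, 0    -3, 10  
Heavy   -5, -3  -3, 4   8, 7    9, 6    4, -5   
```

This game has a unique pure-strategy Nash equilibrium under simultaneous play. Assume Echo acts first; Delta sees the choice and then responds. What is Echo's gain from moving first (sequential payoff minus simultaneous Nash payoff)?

1

Solve by backward induction (Echo leads).
- A0: BR = Medium, leader payoff 8.
- A1: BR = Light, leader payoff -4.
- A2: BR = Zero, leader payoff 6.
- A3: BR = Heavy, leader payoff 6.
- A4: BR = Zero, leader payoff 7.
Echo's induced payoffs are 8, -4, 6, 6, 7, so Echo commits to A0. Subgame-perfect outcome: (Medium, A0) with payoffs (10, 8).
Now find the simultaneous Nash equilibrium.
Delta's best replies: A0→Medium; A1→Light; A2→Zero; A3→Heavy; A4→Zero.
Echo's best replies: Zero→A4; Light→A4; Medium→A4; Heavy→A2.
Only (Zero, A4) has each player best-responding; Nash payoffs (9, 7).
Echo's commitment gain: 8 − 7 = 1.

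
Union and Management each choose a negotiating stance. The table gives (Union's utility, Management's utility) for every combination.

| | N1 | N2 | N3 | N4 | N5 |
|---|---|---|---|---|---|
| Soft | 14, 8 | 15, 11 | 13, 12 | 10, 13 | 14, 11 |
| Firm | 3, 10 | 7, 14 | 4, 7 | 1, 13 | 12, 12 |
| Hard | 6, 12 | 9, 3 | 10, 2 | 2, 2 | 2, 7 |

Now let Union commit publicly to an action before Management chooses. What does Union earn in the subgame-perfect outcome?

Solve by backward induction (Union leads).
- Soft → Management plays N4 (best of 8, 11, 12, 13, 11); Union gets 10.
- Firm → Management plays N2 (best of 10, 14, 7, 13, 12); Union gets 7.
- Hard → Management plays N1 (best of 12, 3, 2, 2, 7); Union gets 6.
Union's induced payoffs are 10, 7, 6, so Union commits to Soft. Subgame-perfect outcome: (Soft, N4) with payoffs (10, 13).

10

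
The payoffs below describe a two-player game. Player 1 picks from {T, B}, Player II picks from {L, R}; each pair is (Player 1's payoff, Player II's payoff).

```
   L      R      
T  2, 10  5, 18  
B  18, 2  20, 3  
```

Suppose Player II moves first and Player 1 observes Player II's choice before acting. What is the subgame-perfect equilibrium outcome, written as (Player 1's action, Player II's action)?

(B, R)

Solve by backward induction (Player II leads).
- L: Player 1 compares 2, 18 and picks B; Player II would get 2.
- R: Player 1 compares 5, 20 and picks B; Player II would get 3.
Player II's induced payoffs are 2, 3, so Player II commits to R. Subgame-perfect outcome: (B, R) with payoffs (20, 3).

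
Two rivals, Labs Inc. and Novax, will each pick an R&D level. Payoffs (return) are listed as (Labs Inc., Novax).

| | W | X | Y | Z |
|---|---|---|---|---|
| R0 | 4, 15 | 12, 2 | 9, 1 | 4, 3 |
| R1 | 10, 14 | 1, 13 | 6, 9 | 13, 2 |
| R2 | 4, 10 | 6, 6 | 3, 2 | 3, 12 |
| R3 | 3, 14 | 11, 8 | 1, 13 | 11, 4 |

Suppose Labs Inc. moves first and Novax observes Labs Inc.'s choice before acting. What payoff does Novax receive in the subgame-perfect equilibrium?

14

Solve by backward induction (Labs Inc. leads).
- R0 → Novax plays W (best of 15, 2, 1, 3); Labs Inc. gets 4.
- R1 → Novax plays W (best of 14, 13, 9, 2); Labs Inc. gets 10.
- R2 → Novax plays Z (best of 10, 6, 2, 12); Labs Inc. gets 3.
- R3 → Novax plays W (best of 14, 8, 13, 4); Labs Inc. gets 3.
Maximizing over 4, 10, 3, 3, Labs Inc. chooses R1. Subgame-perfect outcome: (R1, W) with payoffs (10, 14).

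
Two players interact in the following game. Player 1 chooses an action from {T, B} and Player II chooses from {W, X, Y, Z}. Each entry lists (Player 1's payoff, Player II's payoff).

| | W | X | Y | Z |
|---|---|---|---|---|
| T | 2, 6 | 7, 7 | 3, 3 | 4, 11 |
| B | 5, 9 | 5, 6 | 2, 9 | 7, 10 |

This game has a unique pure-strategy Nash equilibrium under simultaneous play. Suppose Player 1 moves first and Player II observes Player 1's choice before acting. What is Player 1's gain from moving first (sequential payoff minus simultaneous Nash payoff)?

0

Player II best-responds to each possible Player 1 move:
- T: Player II compares 6, 7, 3, 11 and picks Z; Player 1 would get 4.
- B: Player II compares 9, 6, 9, 10 and picks Z; Player 1 would get 7.
Maximizing over 4, 7, Player 1 chooses B. Subgame-perfect outcome: (B, Z) with payoffs (7, 10).
Now find the simultaneous Nash equilibrium.
Player 1's best replies: W→B; X→T; Y→T; Z→B.
Player II's best replies: T→Z; B→Z.
The unique mutual best reply is (B, Z), giving (7, 10).
Player 1's commitment gain: 7 − 7 = 0.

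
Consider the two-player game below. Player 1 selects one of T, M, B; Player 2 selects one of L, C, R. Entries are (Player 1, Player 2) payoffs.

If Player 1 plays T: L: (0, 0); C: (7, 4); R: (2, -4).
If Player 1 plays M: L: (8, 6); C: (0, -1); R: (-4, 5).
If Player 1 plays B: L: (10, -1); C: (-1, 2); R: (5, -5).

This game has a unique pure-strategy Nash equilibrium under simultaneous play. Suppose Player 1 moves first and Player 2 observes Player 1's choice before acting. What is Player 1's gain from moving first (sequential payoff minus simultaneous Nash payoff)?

Player 2 best-responds to each possible Player 1 move:
- T: Player 2 compares 0, 4, -4 and picks C; Player 1 would get 7.
- M: Player 2 compares 6, -1, 5 and picks L; Player 1 would get 8.
- B: Player 2 compares -1, 2, -5 and picks C; Player 1 would get -1.
Player 1's induced payoffs are 7, 8, -1, so Player 1 commits to M. Subgame-perfect outcome: (M, L) with payoffs (8, 6).
Under simultaneous play:
Player 1's best replies: L→B; C→T; R→B.
Player 2's best replies: T→C; M→L; B→C.
The unique mutual best reply is (T, C), giving (7, 4).
Player 1's commitment gain: 8 − 7 = 1.

1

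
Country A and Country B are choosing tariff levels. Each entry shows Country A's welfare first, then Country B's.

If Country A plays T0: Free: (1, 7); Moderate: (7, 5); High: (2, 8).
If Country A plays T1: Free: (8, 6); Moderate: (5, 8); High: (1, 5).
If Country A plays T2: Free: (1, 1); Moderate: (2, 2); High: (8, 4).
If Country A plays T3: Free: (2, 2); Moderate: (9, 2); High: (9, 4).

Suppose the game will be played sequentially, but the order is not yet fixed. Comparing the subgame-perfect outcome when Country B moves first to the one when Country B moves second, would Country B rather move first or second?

If Country A leads: Country B's best replies are T0→High, T1→Moderate, T2→High, T3→High; Country A's induced payoffs 2, 5, 8, 9; outcome (T3, High), payoffs (9, 4).
If Country B leads: Country A's best replies are Free→T1, Moderate→T3, High→T3; Country B's induced payoffs 6, 2, 4; outcome (T1, Free), payoffs (8, 6).
Country B gets 6 moving first and 4 moving second, so Country B prefers to move first.

first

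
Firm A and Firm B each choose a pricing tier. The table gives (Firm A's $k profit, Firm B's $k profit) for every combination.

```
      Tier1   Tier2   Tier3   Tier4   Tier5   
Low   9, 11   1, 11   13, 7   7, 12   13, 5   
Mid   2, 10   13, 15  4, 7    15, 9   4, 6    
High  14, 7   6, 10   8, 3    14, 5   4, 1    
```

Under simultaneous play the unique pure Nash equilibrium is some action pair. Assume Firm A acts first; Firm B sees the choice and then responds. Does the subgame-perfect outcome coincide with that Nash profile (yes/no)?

Work backward from Firm B's decision.
- Low: BR = Tier4, leader payoff 7.
- Mid: BR = Tier2, leader payoff 13.
- High: BR = Tier2, leader payoff 6.
Maximizing over 7, 13, 6, Firm A chooses Mid. Subgame-perfect outcome: (Mid, Tier2) with payoffs (13, 15).
Under simultaneous play:
Firm A's best replies: Tier1→High; Tier2→Mid; Tier3→Low; Tier4→Mid; Tier5→Low.
Firm B's best replies: Low→Tier4; Mid→Tier2; High→Tier2.
Only (Mid, Tier2) has each player best-responding; Nash payoffs (13, 15).
Sequential outcome (Mid, Tier2) coincides with the Nash profile (Mid, Tier2).

yes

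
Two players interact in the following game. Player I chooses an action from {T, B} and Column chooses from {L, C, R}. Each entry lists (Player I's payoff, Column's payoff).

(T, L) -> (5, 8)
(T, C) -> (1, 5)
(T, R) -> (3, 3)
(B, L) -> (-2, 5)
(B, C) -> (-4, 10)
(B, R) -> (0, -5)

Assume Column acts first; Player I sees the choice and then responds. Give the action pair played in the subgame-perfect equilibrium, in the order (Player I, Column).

(T, L)

Solve by backward induction (Column leads).
- L: Player I compares 5, -2 and picks T; Column would get 8.
- C: Player I compares 1, -4 and picks T; Column would get 5.
- R: Player I compares 3, 0 and picks T; Column would get 3.
Column's induced payoffs are 8, 5, 3, so Column commits to L. Subgame-perfect outcome: (T, L) with payoffs (5, 8).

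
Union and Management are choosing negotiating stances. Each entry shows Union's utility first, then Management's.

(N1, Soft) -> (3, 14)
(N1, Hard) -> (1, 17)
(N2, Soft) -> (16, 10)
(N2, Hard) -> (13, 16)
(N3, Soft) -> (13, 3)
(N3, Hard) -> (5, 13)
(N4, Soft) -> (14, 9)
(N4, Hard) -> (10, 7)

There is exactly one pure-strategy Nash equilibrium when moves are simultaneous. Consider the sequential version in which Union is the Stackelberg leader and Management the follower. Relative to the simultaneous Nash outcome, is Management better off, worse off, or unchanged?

Work backward from Management's decision.
- N1: BR = Hard, leader payoff 1.
- N2: BR = Hard, leader payoff 13.
- N3: BR = Hard, leader payoff 5.
- N4: BR = Soft, leader payoff 14.
Maximizing over 1, 13, 5, 14, Union chooses N4. Subgame-perfect outcome: (N4, Soft) with payoffs (14, 9).
For the simultaneous game, intersect best replies.
Union's best replies: Soft→N2; Hard→N2.
Management's best replies: N1→Hard; N2→Hard; N3→Hard; N4→Soft.
The unique mutual best reply is (N2, Hard), giving (13, 16).
Management earns 9 sequentially versus 16 at the Nash outcome: worse off.

worse off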